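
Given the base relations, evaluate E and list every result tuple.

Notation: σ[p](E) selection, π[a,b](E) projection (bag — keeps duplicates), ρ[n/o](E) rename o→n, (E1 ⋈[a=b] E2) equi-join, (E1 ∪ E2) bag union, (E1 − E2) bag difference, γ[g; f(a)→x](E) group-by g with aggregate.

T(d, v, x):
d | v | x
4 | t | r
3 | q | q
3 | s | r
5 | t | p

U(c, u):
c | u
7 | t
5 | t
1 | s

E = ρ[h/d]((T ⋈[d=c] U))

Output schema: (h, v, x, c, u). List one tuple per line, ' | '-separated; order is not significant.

Row counts bottom-up:
  T → 4
  U → 3
  (T ⋈[d=c] U) → 1
  ρ[h/d]((T ⋈[d=c] U)) → 1

== RESULT ==
h | v | x | c | u
5 | t | p | 5 | t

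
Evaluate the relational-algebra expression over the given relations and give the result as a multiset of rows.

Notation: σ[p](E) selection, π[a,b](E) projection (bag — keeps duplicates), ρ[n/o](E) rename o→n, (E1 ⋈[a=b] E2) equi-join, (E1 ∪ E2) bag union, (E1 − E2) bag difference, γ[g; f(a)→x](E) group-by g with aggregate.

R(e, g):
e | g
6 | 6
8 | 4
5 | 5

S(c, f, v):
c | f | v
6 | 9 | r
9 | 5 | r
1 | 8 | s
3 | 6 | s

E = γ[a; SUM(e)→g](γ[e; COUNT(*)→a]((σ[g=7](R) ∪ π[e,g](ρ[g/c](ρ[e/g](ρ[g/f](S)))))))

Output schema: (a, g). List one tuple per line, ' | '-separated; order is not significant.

Stepwise |·|:
  R → 3
  σ[g=7](R) → 0
  S → 4
  ρ[g/f](S) → 4
  ρ[e/g](ρ[g/f](S)) → 4
  ρ[g/c](ρ[e/g](ρ[g/f](S))) → 4
  π[e,g](ρ[g/c](ρ[e/g](ρ[g/f](S)))) → 4
  (σ[g=7](R) ∪ π[e,g](ρ[g/c](ρ[e/g](ρ[g/f](S))))) → 4
  γ[e; COUNT(*)→a]((σ[g=7](R) ∪ π[e,g](ρ[g/c](ρ[e/g](ρ[g/f](S)))))) → 4
  γ[a; SUM(e)→g](γ[e; COUNT(*)→a]((σ[g=7](R) ∪ π[e,g](ρ[g/c](ρ[e/g](ρ[g/f](S))))))) → 1

== RESULT ==
a | g
1 | 28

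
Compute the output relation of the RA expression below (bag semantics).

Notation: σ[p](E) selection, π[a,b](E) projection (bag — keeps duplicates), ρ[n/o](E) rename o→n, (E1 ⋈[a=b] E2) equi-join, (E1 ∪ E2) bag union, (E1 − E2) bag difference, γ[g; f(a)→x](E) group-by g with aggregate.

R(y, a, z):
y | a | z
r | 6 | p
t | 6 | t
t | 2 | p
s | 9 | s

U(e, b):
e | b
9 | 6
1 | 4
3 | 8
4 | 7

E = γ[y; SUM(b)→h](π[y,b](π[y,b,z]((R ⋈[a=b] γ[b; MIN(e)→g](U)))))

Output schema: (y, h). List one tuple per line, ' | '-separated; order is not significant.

Per-node cardinality:
  R → 4
  U → 4
  γ[b; MIN(e)→g](U) → 4
  (R ⋈[a=b] γ[b; MIN(e)→g](U)) → 2
  π[y,b,z]((R ⋈[a=b] γ[b; MIN(e)→g](U))) → 2
  π[y,b](π[y,b,z]((R ⋈[a=b] γ[b; MIN(e)→g](U)))) → 2
  γ[y; SUM(b)→h](π[y,b](π[y,b,z]((R ⋈[a=b] γ[b; MIN(e)→g](U))))) → 2

== RESULT ==
y | h
r | 6
t | 6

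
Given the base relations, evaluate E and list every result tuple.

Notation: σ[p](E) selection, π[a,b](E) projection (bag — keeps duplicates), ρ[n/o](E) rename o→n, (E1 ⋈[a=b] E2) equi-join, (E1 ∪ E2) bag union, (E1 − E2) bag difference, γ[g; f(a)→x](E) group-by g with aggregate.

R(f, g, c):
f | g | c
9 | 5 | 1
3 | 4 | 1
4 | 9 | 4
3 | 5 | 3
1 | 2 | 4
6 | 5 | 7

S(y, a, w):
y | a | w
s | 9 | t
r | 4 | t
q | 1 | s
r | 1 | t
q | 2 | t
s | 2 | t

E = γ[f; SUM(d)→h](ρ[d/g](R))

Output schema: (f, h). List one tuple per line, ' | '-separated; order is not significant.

Stepwise |·|:
  R → 6
  ρ[d/g](R) → 6
  γ[f; SUM(d)→h](ρ[d/g](R)) → 5

== RESULT ==
f | h
1 | 2
3 | 9
4 | 9
6 | 5
9 | 5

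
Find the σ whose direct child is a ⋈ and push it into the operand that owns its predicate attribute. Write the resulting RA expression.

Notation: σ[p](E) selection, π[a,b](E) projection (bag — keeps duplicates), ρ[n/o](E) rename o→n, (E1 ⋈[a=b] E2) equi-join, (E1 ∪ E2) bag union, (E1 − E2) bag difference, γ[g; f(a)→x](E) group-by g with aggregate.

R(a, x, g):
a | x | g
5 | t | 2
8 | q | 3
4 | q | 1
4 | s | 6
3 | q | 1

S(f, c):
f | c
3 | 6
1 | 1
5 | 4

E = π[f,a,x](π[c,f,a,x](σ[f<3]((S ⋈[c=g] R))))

σ filters on f, owned by the left side.
E' = π[f,a,x](π[c,f,a,x]((σ[f<3](S) ⋈[c=g] R)))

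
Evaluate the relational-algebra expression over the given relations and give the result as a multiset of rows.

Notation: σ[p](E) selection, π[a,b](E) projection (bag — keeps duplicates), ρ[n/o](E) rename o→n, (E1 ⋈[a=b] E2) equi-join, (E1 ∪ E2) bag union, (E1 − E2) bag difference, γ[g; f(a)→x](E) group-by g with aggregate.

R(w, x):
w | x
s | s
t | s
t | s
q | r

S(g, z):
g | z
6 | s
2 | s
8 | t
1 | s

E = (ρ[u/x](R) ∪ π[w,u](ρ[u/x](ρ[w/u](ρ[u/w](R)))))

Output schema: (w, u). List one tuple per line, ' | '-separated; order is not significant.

Stepwise |·|:
  R → 4
  ρ[u/x](R) → 4
  R → 4
  ρ[u/w](R) → 4
  ρ[w/u](ρ[u/w](R)) → 4
  ρ[u/x](ρ[w/u](ρ[u/w](R))) → 4
  π[w,u](ρ[u/x](ρ[w/u](ρ[u/w](R)))) → 4
  (ρ[u/x](R) ∪ π[w,u](ρ[u/x](ρ[w/u](ρ[u/w](R))))) → 8

== RESULT ==
w | u
q | r
q | r
s | s
s | s
t | s
t | s
t | s
t | s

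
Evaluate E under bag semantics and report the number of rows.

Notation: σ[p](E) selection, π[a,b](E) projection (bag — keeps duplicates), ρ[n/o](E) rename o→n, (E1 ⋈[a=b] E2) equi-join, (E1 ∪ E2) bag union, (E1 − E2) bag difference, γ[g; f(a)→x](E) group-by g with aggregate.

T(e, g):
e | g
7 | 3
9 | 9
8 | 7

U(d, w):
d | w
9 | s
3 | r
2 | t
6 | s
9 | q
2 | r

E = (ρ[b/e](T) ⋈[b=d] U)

Subexpression sizes:
  T → 3
  ρ[b/e](T) → 3
  U → 6
  (ρ[b/e](T) ⋈[b=d] U) → 2

|E| = 2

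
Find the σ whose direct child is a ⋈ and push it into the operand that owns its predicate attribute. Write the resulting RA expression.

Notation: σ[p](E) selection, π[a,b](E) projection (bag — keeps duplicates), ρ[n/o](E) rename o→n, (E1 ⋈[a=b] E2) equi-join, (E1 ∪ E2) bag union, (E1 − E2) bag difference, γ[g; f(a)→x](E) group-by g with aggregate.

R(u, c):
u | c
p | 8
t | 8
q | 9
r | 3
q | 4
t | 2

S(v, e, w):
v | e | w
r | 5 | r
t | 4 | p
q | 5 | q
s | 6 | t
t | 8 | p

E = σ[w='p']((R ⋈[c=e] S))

σ filters on w, owned by the right side.
E' = (R ⋈[c=e] σ[w='p'](S))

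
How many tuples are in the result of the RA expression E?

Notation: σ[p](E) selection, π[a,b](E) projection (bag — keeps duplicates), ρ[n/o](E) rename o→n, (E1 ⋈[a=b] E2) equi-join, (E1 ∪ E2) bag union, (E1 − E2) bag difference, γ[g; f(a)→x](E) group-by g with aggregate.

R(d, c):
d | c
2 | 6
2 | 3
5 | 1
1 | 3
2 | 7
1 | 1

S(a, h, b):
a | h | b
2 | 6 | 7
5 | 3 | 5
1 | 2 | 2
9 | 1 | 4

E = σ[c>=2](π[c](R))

Per-node cardinality:
  R → 6
  π[c](R) → 6
  σ[c>=2](π[c](R)) → 4

|E| = 4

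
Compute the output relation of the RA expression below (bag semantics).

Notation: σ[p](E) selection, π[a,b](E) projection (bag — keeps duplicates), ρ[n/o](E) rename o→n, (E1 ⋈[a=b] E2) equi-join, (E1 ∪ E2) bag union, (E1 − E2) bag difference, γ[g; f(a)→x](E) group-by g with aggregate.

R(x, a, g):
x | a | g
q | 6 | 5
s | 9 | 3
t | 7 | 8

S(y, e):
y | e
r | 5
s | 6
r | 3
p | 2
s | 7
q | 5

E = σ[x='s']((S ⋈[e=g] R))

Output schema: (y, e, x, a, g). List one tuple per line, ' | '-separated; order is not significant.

Stepwise |·|:
  S → 6
  R → 3
  (S ⋈[e=g] R) → 3
  σ[x='s']((S ⋈[e=g] R)) → 1

== RESULT ==
y | e | x | a | g
r | 3 | s | 9 | 3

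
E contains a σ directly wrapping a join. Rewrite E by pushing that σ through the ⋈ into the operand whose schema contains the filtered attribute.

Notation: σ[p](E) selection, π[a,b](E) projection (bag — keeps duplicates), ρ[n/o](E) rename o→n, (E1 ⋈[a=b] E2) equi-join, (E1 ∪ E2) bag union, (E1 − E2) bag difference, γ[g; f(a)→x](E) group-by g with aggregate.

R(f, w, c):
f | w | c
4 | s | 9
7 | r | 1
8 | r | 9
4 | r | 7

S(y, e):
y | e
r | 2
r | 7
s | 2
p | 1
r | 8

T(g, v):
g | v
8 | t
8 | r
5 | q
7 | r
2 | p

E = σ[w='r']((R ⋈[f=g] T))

σ filters on w, owned by the left side.
E' = (σ[w='r'](R) ⋈[f=g] T)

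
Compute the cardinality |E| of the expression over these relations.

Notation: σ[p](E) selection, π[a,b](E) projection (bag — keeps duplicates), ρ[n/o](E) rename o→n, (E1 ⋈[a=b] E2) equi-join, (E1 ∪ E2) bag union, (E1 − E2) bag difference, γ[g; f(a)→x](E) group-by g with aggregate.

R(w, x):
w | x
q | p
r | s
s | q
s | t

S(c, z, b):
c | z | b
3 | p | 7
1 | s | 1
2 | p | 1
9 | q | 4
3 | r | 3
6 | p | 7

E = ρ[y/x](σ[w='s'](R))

Per-node cardinality:
  R → 4
  σ[w='s'](R) → 2
  ρ[y/x](σ[w='s'](R)) → 2

|E| = 2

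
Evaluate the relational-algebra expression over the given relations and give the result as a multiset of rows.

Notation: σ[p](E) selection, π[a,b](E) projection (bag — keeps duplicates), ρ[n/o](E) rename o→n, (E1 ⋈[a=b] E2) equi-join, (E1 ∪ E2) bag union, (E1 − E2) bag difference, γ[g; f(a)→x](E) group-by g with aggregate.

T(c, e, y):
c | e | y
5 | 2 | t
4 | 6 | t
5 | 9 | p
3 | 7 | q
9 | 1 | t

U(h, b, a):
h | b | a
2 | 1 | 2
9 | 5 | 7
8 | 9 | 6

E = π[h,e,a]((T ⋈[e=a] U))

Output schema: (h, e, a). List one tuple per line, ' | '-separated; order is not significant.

Row counts bottom-up:
  T → 5
  U → 3
  (T ⋈[e=a] U) → 3
  π[h,e,a]((T ⋈[e=a] U)) → 3

== RESULT ==
h | e | a
2 | 2 | 2
8 | 6 | 6
9 | 7 | 7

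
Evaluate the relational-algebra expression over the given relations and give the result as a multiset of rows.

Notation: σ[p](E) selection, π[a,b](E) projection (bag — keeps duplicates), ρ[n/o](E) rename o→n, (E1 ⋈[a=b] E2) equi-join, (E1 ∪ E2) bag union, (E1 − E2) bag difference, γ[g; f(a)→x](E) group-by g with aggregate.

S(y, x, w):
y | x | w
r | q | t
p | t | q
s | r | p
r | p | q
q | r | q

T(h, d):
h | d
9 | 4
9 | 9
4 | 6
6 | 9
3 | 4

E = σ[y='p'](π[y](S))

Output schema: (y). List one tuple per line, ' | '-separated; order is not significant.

Stepwise |·|:
  S → 5
  π[y](S) → 5
  σ[y='p'](π[y](S)) → 1

== RESULT ==
y
p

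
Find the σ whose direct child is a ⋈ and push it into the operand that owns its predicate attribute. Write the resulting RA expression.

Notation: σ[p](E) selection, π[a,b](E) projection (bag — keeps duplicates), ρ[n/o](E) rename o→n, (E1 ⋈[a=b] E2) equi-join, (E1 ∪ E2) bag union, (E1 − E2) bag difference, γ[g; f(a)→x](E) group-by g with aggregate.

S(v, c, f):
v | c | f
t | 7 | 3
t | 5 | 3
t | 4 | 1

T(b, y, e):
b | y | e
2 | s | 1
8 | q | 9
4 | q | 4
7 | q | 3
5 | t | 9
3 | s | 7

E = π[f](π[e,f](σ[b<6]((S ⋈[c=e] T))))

σ filters on b, owned by the right side.
E' = π[f](π[e,f]((S ⋈[c=e] σ[b<6](T))))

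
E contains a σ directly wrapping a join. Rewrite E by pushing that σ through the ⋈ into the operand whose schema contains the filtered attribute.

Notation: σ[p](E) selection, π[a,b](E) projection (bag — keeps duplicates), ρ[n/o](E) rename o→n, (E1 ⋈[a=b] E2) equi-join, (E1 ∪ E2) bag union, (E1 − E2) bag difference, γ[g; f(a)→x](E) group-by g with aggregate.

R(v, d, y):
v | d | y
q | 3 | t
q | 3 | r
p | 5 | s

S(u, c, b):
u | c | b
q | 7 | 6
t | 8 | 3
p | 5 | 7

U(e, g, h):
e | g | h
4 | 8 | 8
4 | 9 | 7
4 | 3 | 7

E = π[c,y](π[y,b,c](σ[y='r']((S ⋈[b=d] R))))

σ filters on y, owned by the right side.
E' = π[c,y](π[y,b,c]((S ⋈[b=d] σ[y='r'](R))))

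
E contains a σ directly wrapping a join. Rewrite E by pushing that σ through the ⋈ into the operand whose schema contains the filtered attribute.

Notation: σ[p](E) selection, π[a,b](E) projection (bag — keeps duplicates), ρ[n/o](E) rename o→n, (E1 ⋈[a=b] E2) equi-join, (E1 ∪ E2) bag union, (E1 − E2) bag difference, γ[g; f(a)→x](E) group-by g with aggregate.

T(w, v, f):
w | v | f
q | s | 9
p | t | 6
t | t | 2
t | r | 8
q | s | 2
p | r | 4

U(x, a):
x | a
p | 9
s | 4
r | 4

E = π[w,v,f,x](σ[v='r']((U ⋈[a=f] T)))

σ filters on v, owned by the right side.
E' = π[w,v,f,x]((U ⋈[a=f] σ[v='r'](T)))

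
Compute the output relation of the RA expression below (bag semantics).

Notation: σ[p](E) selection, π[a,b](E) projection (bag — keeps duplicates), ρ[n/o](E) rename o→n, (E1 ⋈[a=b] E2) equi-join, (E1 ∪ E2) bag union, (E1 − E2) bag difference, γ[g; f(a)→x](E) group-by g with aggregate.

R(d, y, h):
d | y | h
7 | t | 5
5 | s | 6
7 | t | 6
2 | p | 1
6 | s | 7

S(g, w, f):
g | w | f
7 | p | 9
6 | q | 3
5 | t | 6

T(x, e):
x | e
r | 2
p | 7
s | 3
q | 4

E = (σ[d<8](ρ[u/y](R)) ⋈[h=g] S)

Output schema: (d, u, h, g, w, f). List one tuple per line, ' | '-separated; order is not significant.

Row counts bottom-up:
  R → 5
  ρ[u/y](R) → 5
  σ[d<8](ρ[u/y](R)) → 5
  S → 3
  (σ[d<8](ρ[u/y](R)) ⋈[h=g] S) → 4

== RESULT ==
d | u | h | g | w | f
5 | s | 6 | 6 | q | 3
6 | s | 7 | 7 | p | 9
7 | t | 5 | 5 | t | 6
7 | t | 6 | 6 | q | 3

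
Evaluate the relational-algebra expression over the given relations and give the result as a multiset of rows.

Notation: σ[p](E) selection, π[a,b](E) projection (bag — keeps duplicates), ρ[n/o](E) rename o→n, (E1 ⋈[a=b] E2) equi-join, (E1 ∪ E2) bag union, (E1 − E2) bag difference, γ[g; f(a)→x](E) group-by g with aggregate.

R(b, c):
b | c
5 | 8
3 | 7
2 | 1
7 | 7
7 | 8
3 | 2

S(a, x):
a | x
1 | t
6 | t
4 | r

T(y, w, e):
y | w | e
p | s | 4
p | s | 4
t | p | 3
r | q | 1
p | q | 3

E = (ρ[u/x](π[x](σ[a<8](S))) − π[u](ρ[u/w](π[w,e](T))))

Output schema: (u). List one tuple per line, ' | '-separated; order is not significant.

Subexpression sizes:
  S → 3
  σ[a<8](S) → 3
  π[x](σ[a<8](S)) → 3
  ρ[u/x](π[x](σ[a<8](S))) → 3
  T → 5
  π[w,e](T) → 5
  ρ[u/w](π[w,e](T)) → 5
  π[u](ρ[u/w](π[w,e](T))) → 5
  (ρ[u/x](π[x](σ[a<8](S))) − π[u](ρ[u/w](π[w,e](T)))) → 3

== RESULT ==
u
r
t
t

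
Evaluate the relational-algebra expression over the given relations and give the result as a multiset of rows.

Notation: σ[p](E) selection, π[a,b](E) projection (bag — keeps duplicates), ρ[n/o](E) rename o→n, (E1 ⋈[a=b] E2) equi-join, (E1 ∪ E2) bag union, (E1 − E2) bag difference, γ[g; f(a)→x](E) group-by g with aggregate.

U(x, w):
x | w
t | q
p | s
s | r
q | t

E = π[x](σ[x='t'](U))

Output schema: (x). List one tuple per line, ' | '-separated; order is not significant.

Per-node cardinality:
  U → 4
  σ[x='t'](U) → 1
  π[x](σ[x='t'](U)) → 1

== RESULT ==
x
t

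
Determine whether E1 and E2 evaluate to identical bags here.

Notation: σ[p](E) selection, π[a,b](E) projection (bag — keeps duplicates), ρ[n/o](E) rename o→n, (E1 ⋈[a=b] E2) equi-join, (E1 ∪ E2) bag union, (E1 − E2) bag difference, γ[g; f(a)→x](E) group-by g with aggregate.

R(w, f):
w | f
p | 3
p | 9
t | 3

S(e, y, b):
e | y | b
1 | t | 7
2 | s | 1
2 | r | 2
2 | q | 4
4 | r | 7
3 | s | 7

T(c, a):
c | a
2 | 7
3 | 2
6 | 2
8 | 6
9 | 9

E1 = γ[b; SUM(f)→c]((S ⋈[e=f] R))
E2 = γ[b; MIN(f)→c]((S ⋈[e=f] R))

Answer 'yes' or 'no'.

E1 row counts bottom-up:
  S → 6
  R → 3
  (S ⋈[e=f] R) → 2
  γ[b; SUM(f)→c]((S ⋈[e=f] R)) → 1
E2 row counts bottom-up:
  S → 6
  R → 3
  (S ⋈[e=f] R) → 2
  γ[b; MIN(f)→c]((S ⋈[e=f] R)) → 1

E1 result:
b | c
7 | 6
E2 result:
b | c
7 | 3
Witness: (7, 6) appears 1× in E1 but 0× in E2.

no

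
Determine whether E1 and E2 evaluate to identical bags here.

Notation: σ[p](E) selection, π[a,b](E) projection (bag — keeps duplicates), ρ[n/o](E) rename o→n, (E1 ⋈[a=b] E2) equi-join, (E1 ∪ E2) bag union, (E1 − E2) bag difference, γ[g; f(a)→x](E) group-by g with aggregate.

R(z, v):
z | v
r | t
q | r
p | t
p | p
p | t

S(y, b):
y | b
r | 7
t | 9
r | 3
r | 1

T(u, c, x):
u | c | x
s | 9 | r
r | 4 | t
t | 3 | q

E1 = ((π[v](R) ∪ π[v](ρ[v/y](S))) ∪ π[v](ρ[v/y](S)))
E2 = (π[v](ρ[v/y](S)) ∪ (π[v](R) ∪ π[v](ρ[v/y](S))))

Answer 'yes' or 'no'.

E1 stepwise |·|:
  R → 5
  π[v](R) → 5
  S → 4
  ρ[v/y](S) → 4
  π[v](ρ[v/y](S)) → 4
  (π[v](R) ∪ π[v](ρ[v/y](S))) → 9
  S → 4
  ρ[v/y](S) → 4
  π[v](ρ[v/y](S)) → 4
  ((π[v](R) ∪ π[v](ρ[v/y](S))) ∪ π[v](ρ[v/y](S))) → 13
E2 stepwise |·|:
  S → 4
  ρ[v/y](S) → 4
  π[v](ρ[v/y](S)) → 4
  R → 5
  π[v](R) → 5
  S → 4
  ρ[v/y](S) → 4
  π[v](ρ[v/y](S)) → 4
  (π[v](R) ∪ π[v](ρ[v/y](S))) → 9
  (π[v](ρ[v/y](S)) ∪ (π[v](R) ∪ π[v](ρ[v/y](S)))) → 13

E1 and E2 produce the same multiset:
v
p
r
r
r
r
r
r
r
t
t
t
t
t

yes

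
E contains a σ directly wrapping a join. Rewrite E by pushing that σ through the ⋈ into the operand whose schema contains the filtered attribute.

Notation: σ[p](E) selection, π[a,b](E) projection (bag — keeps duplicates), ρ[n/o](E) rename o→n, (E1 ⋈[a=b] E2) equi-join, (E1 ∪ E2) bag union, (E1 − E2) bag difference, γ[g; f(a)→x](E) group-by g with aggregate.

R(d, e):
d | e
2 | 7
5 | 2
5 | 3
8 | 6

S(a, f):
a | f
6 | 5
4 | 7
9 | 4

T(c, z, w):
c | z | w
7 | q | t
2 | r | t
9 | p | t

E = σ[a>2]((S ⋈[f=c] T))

σ filters on a, owned by the left side.
E' = (σ[a>2](S) ⋈[f=c] T)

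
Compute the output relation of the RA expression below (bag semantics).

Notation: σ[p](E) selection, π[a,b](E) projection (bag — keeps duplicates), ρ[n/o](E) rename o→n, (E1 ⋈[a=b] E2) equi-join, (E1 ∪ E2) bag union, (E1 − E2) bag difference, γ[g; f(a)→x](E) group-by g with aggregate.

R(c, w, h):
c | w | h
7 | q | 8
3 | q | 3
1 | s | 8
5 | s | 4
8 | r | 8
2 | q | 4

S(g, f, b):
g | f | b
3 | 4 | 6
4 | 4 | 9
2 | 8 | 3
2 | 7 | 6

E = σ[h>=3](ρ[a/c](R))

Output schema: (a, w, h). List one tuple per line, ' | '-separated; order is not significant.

Subexpression sizes:
  R → 6
  ρ[a/c](R) → 6
  σ[h>=3](ρ[a/c](R)) → 6

== RESULT ==
a | w | h
1 | s | 8
2 | q | 4
3 | q | 3
5 | s | 4
7 | q | 8
8 | r | 8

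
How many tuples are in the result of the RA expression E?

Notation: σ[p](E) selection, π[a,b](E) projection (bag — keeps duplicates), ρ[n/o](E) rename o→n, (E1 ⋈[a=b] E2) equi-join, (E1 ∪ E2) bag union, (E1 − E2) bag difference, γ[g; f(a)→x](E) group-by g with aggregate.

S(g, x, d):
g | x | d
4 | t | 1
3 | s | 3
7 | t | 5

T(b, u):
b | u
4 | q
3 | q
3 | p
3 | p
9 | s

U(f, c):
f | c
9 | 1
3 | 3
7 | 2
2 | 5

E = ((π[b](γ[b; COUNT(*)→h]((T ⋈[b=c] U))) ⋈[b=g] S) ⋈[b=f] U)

Row counts bottom-up:
  T → 5
  U → 4
  (T ⋈[b=c] U) → 3
  γ[b; COUNT(*)→h]((T ⋈[b=c] U)) → 1
  π[b](γ[b; COUNT(*)→h]((T ⋈[b=c] U))) → 1
  S → 3
  (π[b](γ[b; COUNT(*)→h]((T ⋈[b=c] U))) ⋈[b=g] S) → 1
  U → 4
  ((π[b](γ[b; COUNT(*)→h]((T ⋈[b=c] U))) ⋈[b=g] S) ⋈[b=f] U) → 1

|E| = 1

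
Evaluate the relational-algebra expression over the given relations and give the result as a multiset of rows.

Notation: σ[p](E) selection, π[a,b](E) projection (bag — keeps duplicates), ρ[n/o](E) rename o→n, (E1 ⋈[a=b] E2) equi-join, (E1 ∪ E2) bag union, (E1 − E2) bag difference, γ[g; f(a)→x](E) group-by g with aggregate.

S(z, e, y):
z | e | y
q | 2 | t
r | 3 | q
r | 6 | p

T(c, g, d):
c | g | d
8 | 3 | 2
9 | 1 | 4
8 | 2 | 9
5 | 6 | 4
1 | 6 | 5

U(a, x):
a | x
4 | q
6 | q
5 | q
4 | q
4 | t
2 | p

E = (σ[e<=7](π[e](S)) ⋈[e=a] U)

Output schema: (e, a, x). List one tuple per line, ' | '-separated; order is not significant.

Per-node cardinality:
  S → 3
  π[e](S) → 3
  σ[e<=7](π[e](S)) → 3
  U → 6
  (σ[e<=7](π[e](S)) ⋈[e=a] U) → 2

== RESULT ==
e | a | x
2 | 2 | p
6 | 6 | q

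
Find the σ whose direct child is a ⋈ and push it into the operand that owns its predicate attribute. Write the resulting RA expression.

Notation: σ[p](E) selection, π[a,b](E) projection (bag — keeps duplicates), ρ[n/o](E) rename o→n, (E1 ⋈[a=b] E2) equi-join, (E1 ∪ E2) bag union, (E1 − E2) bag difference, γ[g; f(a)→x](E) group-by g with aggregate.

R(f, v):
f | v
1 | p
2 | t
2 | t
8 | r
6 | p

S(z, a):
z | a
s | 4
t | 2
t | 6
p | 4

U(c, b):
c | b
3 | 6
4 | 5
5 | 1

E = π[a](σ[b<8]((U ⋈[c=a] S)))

σ filters on b, owned by the left side.
E' = π[a]((σ[b<8](U) ⋈[c=a] S))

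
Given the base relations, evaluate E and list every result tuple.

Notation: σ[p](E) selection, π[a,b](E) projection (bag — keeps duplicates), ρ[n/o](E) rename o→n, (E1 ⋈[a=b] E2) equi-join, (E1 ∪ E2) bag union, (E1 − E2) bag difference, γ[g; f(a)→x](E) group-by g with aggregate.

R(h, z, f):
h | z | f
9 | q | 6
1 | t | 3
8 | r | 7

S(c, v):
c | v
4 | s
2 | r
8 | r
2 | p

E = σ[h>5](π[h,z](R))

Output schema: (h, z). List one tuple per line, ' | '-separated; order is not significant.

Stepwise |·|:
  R → 3
  π[h,z](R) → 3
  σ[h>5](π[h,z](R)) → 2

== RESULT ==
h | z
8 | r
9 | q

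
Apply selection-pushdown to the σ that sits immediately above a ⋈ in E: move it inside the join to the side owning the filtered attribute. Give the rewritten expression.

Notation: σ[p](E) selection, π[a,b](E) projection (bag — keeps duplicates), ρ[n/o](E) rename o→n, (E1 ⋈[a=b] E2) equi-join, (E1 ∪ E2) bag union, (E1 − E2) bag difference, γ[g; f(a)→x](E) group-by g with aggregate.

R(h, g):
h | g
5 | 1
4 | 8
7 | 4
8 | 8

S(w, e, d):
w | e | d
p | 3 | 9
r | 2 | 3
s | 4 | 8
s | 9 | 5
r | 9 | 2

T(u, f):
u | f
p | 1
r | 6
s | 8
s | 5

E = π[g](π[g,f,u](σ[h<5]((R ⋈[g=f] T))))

σ filters on h, owned by the left side.
E' = π[g](π[g,f,u]((σ[h<5](R) ⋈[g=f] T)))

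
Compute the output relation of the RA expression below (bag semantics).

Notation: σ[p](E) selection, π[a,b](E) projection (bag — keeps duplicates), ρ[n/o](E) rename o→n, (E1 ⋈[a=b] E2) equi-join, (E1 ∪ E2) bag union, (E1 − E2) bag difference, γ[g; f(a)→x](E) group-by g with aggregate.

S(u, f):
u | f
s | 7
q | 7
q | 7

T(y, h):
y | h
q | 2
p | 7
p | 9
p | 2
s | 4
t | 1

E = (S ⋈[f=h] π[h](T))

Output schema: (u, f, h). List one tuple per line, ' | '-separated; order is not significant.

Subexpression sizes:
  S → 3
  T → 6
  π[h](T) → 6
  (S ⋈[f=h] π[h](T)) → 3

== RESULT ==
u | f | h
q | 7 | 7
q | 7 | 7
s | 7 | 7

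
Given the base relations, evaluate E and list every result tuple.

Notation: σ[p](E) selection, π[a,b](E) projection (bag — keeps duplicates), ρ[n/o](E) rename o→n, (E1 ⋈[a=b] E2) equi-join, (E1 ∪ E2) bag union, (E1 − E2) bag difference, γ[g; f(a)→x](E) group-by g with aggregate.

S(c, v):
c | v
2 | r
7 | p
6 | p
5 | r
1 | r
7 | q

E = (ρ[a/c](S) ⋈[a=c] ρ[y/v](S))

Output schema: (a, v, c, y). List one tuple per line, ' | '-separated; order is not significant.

Subexpression sizes:
  S → 6
  ρ[a/c](S) → 6
  S → 6
  ρ[y/v](S) → 6
  (ρ[a/c](S) ⋈[a=c] ρ[y/v](S)) → 8

== RESULT ==
a | v | c | y
1 | r | 1 | r
2 | r | 2 | r
5 | r | 5 | r
6 | p | 6 | p
7 | p | 7 | p
7 | p | 7 | q
7 | q | 7 | p
7 | q | 7 | q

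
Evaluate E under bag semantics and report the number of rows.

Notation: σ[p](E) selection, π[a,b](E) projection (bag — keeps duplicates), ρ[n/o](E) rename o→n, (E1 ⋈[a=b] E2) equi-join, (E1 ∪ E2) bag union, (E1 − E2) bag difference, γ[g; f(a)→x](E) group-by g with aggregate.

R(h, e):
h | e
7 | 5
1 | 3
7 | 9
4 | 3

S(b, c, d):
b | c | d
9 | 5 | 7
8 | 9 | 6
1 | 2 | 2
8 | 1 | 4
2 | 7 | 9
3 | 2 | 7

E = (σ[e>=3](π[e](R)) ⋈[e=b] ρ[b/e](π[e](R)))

Row counts bottom-up:
  R → 4
  π[e](R) → 4
  σ[e>=3](π[e](R)) → 4
  R → 4
  π[e](R) → 4
  ρ[b/e](π[e](R)) → 4
  (σ[e>=3](π[e](R)) ⋈[e=b] ρ[b/e](π[e](R))) → 6

|E| = 6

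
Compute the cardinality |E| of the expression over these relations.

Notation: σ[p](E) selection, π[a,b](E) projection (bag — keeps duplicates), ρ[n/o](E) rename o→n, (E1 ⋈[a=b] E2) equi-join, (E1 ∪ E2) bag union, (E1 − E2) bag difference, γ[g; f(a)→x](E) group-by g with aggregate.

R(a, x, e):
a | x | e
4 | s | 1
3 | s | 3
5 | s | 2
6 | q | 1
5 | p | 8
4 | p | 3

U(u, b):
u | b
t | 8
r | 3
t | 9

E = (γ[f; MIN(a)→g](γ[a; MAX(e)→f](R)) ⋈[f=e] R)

Stepwise |·|:
  R → 6
  γ[a; MAX(e)→f](R) → 4
  γ[f; MIN(a)→g](γ[a; MAX(e)→f](R)) → 3
  R → 6
  (γ[f; MIN(a)→g](γ[a; MAX(e)→f](R)) ⋈[f=e] R) → 5

|E| = 5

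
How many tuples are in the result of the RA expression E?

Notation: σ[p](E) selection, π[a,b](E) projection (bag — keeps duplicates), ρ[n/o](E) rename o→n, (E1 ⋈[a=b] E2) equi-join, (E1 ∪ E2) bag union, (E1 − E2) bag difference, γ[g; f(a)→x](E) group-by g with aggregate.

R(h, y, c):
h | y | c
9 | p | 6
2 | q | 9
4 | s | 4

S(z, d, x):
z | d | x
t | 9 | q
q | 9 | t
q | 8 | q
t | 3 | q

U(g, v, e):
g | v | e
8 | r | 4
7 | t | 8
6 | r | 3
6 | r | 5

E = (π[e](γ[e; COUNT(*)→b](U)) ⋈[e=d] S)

Stepwise |·|:
  U → 4
  γ[e; COUNT(*)→b](U) → 4
  π[e](γ[e; COUNT(*)→b](U)) → 4
  S → 4
  (π[e](γ[e; COUNT(*)→b](U)) ⋈[e=d] S) → 2

|E| = 2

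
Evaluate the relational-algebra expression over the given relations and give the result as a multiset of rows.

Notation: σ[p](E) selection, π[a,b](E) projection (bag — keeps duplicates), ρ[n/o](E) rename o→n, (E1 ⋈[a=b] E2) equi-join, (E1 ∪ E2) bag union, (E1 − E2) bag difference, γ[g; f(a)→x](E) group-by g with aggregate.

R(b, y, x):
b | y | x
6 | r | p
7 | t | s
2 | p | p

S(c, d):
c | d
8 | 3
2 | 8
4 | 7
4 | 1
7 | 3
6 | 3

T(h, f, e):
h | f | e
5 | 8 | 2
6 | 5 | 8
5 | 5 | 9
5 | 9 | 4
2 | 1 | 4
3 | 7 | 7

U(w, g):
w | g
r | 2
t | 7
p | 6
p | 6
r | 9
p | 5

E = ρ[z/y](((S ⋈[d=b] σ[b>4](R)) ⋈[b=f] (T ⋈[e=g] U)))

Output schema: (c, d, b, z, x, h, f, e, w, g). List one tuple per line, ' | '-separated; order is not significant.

Per-node cardinality:
  S → 6
  R → 3
  σ[b>4](R) → 2
  (S ⋈[d=b] σ[b>4](R)) → 1
  T → 6
  U → 6
  (T ⋈[e=g] U) → 3
  ((S ⋈[d=b] σ[b>4](R)) ⋈[b=f] (T ⋈[e=g] U)) → 1
  ρ[z/y](((S ⋈[d=b] σ[b>4](R)) ⋈[b=f] (T ⋈[e=g] U))) → 1

== RESULT ==
c | d | b | z | x | h | f | e | w | g
4 | 7 | 7 | t | s | 3 | 7 | 7 | t | 7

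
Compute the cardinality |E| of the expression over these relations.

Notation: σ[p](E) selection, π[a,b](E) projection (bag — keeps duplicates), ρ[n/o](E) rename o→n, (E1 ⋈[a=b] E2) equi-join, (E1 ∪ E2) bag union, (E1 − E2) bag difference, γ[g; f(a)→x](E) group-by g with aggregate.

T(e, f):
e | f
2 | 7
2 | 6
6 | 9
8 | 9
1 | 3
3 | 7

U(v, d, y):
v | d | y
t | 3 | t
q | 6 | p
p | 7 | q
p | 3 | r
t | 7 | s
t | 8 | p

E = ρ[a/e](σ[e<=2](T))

Subexpression sizes:
  T → 6
  σ[e<=2](T) → 3
  ρ[a/e](σ[e<=2](T)) → 3

|E| = 3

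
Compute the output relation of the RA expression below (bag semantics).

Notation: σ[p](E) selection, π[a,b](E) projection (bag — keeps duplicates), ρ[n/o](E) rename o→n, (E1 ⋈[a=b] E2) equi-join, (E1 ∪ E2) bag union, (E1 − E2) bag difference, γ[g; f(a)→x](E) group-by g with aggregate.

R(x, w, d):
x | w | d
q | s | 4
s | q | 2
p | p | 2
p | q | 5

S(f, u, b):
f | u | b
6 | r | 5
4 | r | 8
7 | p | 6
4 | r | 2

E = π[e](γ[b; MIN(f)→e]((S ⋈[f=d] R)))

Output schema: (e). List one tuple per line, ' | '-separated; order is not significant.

Stepwise |·|:
  S → 4
  R → 4
  (S ⋈[f=d] R) → 2
  γ[b; MIN(f)→e]((S ⋈[f=d] R)) → 2
  π[e](γ[b; MIN(f)→e]((S ⋈[f=d] R))) → 2

== RESULT ==
e
4
4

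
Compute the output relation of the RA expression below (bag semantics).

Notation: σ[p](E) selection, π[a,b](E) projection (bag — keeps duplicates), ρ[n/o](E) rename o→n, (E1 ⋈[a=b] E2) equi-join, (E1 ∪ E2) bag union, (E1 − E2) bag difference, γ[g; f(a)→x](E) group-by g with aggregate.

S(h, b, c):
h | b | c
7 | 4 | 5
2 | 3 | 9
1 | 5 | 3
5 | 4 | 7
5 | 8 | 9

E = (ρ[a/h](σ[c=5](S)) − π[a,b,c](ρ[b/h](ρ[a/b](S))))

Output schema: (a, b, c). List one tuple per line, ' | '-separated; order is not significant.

Stepwise |·|:
  S → 5
  σ[c=5](S) → 1
  ρ[a/h](σ[c=5](S)) → 1
  S → 5
  ρ[a/b](S) → 5
  ρ[b/h](ρ[a/b](S)) → 5
  π[a,b,c](ρ[b/h](ρ[a/b](S))) → 5
  (ρ[a/h](σ[c=5](S)) − π[a,b,c](ρ[b/h](ρ[a/b](S)))) → 1

== RESULT ==
a | b | c
7 | 4 | 5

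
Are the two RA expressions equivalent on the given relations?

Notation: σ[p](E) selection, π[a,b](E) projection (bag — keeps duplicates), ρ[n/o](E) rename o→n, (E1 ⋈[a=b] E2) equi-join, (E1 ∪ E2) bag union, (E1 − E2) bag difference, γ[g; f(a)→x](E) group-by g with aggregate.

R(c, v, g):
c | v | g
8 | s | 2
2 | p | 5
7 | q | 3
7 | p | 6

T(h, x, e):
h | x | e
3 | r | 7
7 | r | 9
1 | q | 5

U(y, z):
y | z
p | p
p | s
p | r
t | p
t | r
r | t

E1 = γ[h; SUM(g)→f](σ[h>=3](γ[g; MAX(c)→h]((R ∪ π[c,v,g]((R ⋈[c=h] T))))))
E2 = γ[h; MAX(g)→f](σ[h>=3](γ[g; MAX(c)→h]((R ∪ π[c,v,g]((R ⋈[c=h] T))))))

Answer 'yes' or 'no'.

E1 stepwise |·|:
  R → 4
  R → 4
  T → 3
  (R ⋈[c=h] T) → 2
  π[c,v,g]((R ⋈[c=h] T)) → 2
  (R ∪ π[c,v,g]((R ⋈[c=h] T))) → 6
  γ[g; MAX(c)→h]((R ∪ π[c,v,g]((R ⋈[c=h] T)))) → 4
  σ[h>=3](γ[g; MAX(c)→h]((R ∪ π[c,v,g]((R ⋈[c=h] T))))) → 3
  γ[h; SUM(g)→f](σ[h>=3](γ[g; MAX(c)→h]((R ∪ π[c,v,g]((R ⋈[c=h] T)))))) → 2
E2 stepwise |·|:
  R → 4
  R → 4
  T → 3
  (R ⋈[c=h] T) → 2
  π[c,v,g]((R ⋈[c=h] T)) → 2
  (R ∪ π[c,v,g]((R ⋈[c=h] T))) → 6
  γ[g; MAX(c)→h]((R ∪ π[c,v,g]((R ⋈[c=h] T)))) → 4
  σ[h>=3](γ[g; MAX(c)→h]((R ∪ π[c,v,g]((R ⋈[c=h] T))))) → 3
  γ[h; MAX(g)→f](σ[h>=3](γ[g; MAX(c)→h]((R ∪ π[c,v,g]((R ⋈[c=h] T)))))) → 2

E1 result:
h | f
7 | 9
8 | 2
E2 result:
h | f
7 | 6
8 | 2
Witness: (7, 9) appears 1× in E1 but 0× in E2.

no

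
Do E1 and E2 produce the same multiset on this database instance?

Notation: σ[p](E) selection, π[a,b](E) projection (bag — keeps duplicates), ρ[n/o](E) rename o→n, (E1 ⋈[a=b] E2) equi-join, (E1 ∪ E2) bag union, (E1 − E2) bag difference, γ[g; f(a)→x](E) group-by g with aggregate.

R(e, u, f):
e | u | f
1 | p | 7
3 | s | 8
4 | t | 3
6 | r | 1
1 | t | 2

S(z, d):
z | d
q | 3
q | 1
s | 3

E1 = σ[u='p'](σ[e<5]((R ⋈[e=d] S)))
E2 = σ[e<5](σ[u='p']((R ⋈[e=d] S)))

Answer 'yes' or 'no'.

E1 per-node cardinality:
  R → 5
  S → 3
  (R ⋈[e=d] S) → 4
  σ[e<5]((R ⋈[e=d] S)) → 4
  σ[u='p'](σ[e<5]((R ⋈[e=d] S))) → 1
E2 per-node cardinality:
  R → 5
  S → 3
  (R ⋈[e=d] S) → 4
  σ[u='p']((R ⋈[e=d] S)) → 1
  σ[e<5](σ[u='p']((R ⋈[e=d] S))) → 1

E1 and E2 produce the same multiset:
e | u | f | z | d
1 | p | 7 | q | 1

yes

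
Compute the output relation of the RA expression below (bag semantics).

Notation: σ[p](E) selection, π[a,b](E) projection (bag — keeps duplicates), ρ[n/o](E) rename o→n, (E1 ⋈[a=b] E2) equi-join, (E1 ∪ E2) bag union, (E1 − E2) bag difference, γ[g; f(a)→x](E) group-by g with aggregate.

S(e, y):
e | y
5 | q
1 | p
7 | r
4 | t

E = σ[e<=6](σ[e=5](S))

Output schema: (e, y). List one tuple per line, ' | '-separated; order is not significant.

Stepwise |·|:
  S → 4
  σ[e=5](S) → 1
  σ[e<=6](σ[e=5](S)) → 1

== RESULT ==
e | y
5 | q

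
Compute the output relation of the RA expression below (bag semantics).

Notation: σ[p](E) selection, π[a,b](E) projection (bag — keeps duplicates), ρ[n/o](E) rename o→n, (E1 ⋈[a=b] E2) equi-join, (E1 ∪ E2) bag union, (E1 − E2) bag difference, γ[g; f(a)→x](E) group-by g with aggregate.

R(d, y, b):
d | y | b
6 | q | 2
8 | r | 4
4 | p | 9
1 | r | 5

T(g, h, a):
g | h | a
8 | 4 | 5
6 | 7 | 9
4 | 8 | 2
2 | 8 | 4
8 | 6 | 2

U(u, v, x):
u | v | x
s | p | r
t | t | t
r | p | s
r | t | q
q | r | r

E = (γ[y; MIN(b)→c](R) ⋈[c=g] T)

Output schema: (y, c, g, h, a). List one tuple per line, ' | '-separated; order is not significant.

Per-node cardinality:
  R → 4
  γ[y; MIN(b)→c](R) → 3
  T → 5
  (γ[y; MIN(b)→c](R) ⋈[c=g] T) → 2

== RESULT ==
y | c | g | h | a
q | 2 | 2 | 8 | 4
r | 4 | 4 | 8 | 2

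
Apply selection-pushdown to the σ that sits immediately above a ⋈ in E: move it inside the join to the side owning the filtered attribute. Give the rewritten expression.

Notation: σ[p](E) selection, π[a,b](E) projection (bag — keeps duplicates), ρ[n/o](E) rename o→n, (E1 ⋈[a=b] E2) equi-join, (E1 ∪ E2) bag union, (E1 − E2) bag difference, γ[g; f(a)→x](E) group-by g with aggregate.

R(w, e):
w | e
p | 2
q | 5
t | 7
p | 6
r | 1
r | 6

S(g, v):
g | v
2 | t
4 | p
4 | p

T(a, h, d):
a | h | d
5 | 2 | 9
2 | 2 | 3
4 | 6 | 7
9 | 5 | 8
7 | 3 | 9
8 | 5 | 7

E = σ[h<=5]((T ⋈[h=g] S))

σ filters on h, owned by the left side.
E' = (σ[h<=5](T) ⋈[h=g] S)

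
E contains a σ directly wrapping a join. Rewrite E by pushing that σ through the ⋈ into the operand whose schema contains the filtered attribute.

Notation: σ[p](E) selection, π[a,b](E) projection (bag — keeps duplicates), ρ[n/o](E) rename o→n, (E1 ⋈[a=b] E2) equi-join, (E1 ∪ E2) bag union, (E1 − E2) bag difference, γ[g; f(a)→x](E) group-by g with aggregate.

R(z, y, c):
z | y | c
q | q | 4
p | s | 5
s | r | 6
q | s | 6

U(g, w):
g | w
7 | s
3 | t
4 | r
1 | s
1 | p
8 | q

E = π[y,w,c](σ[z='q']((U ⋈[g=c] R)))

σ filters on z, owned by the right side.
E' = π[y,w,c]((U ⋈[g=c] σ[z='q'](R)))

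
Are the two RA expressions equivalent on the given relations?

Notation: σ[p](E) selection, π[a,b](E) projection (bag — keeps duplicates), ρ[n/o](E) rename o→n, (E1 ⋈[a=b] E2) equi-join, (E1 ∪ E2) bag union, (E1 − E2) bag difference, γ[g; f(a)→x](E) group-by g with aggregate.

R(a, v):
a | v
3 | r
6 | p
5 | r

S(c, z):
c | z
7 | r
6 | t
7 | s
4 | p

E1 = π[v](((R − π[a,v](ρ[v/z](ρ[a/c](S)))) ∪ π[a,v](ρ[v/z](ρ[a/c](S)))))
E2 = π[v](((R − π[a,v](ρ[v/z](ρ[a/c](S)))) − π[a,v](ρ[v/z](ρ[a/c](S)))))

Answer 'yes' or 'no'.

E1 stepwise |·|:
  R → 3
  S → 4
  ρ[a/c](S) → 4
  ρ[v/z](ρ[a/c](S)) → 4
  π[a,v](ρ[v/z](ρ[a/c](S))) → 4
  (R − π[a,v](ρ[v/z](ρ[a/c](S)))) → 3
  S → 4
  ρ[a/c](S) → 4
  ρ[v/z](ρ[a/c](S)) → 4
  π[a,v](ρ[v/z](ρ[a/c](S))) → 4
  ((R − π[a,v](ρ[v/z](ρ[a/c](S)))) ∪ π[a,v](ρ[v/z](ρ[a/c](S)))) → 7
  π[v](((R − π[a,v](ρ[v/z](ρ[a/c](S)))) ∪ π[a,v](ρ[v/z](ρ[a/c](S))))) → 7
E2 stepwise |·|:
  R → 3
  S → 4
  ρ[a/c](S) → 4
  ρ[v/z](ρ[a/c](S)) → 4
  π[a,v](ρ[v/z](ρ[a/c](S))) → 4
  (R − π[a,v](ρ[v/z](ρ[a/c](S)))) → 3
  S → 4
  ρ[a/c](S) → 4
  ρ[v/z](ρ[a/c](S)) → 4
  π[a,v](ρ[v/z](ρ[a/c](S))) → 4
  ((R − π[a,v](ρ[v/z](ρ[a/c](S)))) − π[a,v](ρ[v/z](ρ[a/c](S)))) → 3
  π[v](((R − π[a,v](ρ[v/z](ρ[a/c](S)))) − π[a,v](ρ[v/z](ρ[a/c](S))))) → 3

E1 result:
v
p
p
r
r
r
s
t
E2 result:
v
p
r
r
Witness: ('s',) appears 1× in E1 but 0× in E2.

no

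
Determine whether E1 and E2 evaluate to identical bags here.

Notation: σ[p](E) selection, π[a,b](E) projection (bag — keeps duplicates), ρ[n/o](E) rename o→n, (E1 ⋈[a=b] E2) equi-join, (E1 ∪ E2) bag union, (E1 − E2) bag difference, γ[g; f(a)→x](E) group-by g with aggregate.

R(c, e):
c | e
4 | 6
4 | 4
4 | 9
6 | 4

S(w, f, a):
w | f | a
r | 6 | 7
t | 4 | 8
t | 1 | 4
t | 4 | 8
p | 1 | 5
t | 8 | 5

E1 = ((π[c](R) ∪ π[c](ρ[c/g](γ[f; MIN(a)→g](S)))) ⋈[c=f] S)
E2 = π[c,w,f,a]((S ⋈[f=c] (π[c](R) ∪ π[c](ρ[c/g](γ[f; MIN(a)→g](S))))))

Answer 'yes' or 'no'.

E1 row counts bottom-up:
  R → 4
  π[c](R) → 4
  S → 6
  γ[f; MIN(a)→g](S) → 4
  ρ[c/g](γ[f; MIN(a)→g](S)) → 4
  π[c](ρ[c/g](γ[f; MIN(a)→g](S))) → 4
  (π[c](R) ∪ π[c](ρ[c/g](γ[f; MIN(a)→g](S)))) → 8
  S → 6
  ((π[c](R) ∪ π[c](ρ[c/g](γ[f; MIN(a)→g](S)))) ⋈[c=f] S) → 10
E2 row counts bottom-up:
  S → 6
  R → 4
  π[c](R) → 4
  S → 6
  γ[f; MIN(a)→g](S) → 4
  ρ[c/g](γ[f; MIN(a)→g](S)) → 4
  π[c](ρ[c/g](γ[f; MIN(a)→g](S))) → 4
  (π[c](R) ∪ π[c](ρ[c/g](γ[f; MIN(a)→g](S)))) → 8
  (S ⋈[f=c] (π[c](R) ∪ π[c](ρ[c/g](γ[f; MIN(a)→g](S))))) → 10
  π[c,w,f,a]((S ⋈[f=c] (π[c](R) ∪ π[c](ρ[c/g](γ[f; MIN(a)→g](S)))))) → 10

E1 and E2 produce the same multiset:
c | w | f | a
4 | t | 4 | 8
4 | t | 4 | 8
4 | t | 4 | 8
4 | t | 4 | 8
4 | t | 4 | 8
4 | t | 4 | 8
4 | t | 4 | 8
4 | t | 4 | 8
6 | r | 6 | 7
8 | t | 8 | 5

yes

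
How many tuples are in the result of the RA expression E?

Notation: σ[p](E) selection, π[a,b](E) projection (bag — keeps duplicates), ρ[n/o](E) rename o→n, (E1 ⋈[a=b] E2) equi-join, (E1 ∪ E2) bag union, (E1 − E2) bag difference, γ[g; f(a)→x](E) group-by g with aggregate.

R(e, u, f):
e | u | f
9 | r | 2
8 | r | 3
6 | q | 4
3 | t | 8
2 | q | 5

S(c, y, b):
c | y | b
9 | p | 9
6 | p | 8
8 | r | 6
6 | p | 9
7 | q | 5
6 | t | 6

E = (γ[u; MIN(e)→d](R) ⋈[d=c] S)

Row counts bottom-up:
  R → 5
  γ[u; MIN(e)→d](R) → 3
  S → 6
  (γ[u; MIN(e)→d](R) ⋈[d=c] S) → 1

|E| = 1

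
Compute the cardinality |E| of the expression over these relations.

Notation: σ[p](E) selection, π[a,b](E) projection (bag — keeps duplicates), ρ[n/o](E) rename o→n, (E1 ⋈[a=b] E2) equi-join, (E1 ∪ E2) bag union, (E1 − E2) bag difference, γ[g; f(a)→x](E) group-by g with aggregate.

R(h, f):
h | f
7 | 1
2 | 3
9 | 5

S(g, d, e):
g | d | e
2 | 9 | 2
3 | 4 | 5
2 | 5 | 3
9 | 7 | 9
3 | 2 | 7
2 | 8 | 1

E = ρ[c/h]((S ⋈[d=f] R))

Subexpression sizes:
  S → 6
  R → 3
  (S ⋈[d=f] R) → 1
  ρ[c/h]((S ⋈[d=f] R)) → 1

|E| = 1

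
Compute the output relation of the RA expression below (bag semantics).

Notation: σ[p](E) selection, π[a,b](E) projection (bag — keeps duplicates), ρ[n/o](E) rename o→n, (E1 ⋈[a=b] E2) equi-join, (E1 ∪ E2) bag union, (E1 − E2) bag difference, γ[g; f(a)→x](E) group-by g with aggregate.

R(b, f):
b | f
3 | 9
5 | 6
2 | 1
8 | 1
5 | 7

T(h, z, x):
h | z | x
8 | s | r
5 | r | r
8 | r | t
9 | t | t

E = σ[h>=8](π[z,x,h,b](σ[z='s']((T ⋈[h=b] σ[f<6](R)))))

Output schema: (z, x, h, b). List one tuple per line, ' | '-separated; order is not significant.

Row counts bottom-up:
  T → 4
  R → 5
  σ[f<6](R) → 2
  (T ⋈[h=b] σ[f<6](R)) → 2
  σ[z='s']((T ⋈[h=b] σ[f<6](R))) → 1
  π[z,x,h,b](σ[z='s']((T ⋈[h=b] σ[f<6](R)))) → 1
  σ[h>=8](π[z,x,h,b](σ[z='s']((T ⋈[h=b] σ[f<6](R))))) → 1

== RESULT ==
z | x | h | b
s | r | 8 | 8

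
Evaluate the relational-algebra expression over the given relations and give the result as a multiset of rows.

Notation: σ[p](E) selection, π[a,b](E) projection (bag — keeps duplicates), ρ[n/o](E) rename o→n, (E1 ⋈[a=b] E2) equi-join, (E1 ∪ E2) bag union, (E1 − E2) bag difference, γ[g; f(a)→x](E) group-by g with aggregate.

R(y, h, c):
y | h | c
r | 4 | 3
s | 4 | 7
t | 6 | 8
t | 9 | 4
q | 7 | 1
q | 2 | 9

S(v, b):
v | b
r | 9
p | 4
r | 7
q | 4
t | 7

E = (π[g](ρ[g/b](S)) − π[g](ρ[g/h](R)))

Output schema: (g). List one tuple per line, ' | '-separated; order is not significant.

Stepwise |·|:
  S → 5
  ρ[g/b](S) → 5
  π[g](ρ[g/b](S)) → 5
  R → 6
  ρ[g/h](R) → 6
  π[g](ρ[g/h](R)) → 6
  (π[g](ρ[g/b](S)) − π[g](ρ[g/h](R))) → 1

== RESULT ==
g
7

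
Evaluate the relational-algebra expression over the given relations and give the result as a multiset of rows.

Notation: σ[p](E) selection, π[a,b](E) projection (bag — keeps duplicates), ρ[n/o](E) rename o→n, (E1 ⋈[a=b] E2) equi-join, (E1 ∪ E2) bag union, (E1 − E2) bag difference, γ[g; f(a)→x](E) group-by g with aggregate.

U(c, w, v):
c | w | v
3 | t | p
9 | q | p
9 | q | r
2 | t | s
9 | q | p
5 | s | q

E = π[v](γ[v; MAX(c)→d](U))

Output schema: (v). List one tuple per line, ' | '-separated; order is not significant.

Per-node cardinality:
  U → 6
  γ[v; MAX(c)→d](U) → 4
  π[v](γ[v; MAX(c)→d](U)) → 4

== RESULT ==
v
p
q
r
s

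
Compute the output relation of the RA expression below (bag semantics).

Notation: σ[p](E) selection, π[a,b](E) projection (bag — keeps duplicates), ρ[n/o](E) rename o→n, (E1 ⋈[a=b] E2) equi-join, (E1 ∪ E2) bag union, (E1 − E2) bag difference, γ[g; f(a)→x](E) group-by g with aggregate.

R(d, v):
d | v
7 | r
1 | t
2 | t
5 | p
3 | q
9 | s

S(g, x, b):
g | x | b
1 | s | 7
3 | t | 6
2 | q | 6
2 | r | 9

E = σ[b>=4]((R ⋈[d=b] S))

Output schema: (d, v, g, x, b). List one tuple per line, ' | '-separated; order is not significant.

Per-node cardinality:
  R → 6
  S → 4
  (R ⋈[d=b] S) → 2
  σ[b>=4]((R ⋈[d=b] S)) → 2

== RESULT ==
d | v | g | x | b
7 | r | 1 | s | 7
9 | s | 2 | r | 9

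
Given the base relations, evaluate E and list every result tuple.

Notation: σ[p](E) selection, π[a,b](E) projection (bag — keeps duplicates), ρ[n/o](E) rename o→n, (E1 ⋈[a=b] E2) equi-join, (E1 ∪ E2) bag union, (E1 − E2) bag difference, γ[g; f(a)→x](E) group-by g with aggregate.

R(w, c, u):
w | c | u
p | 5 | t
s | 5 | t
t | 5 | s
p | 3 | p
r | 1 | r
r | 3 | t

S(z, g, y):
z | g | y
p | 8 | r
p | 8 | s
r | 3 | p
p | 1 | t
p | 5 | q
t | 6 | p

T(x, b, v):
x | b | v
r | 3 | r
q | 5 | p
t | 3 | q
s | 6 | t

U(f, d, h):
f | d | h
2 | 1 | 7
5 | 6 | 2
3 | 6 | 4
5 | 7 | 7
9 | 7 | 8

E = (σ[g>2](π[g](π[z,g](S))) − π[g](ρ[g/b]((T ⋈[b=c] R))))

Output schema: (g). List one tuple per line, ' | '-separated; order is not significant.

Row counts bottom-up:
  S → 6
  π[z,g](S) → 6
  π[g](π[z,g](S)) → 6
  σ[g>2](π[g](π[z,g](S))) → 5
  T → 4
  R → 6
  (T ⋈[b=c] R) → 7
  ρ[g/b]((T ⋈[b=c] R)) → 7
  π[g](ρ[g/b]((T ⋈[b=c] R))) → 7
  (σ[g>2](π[g](π[z,g](S))) − π[g](ρ[g/b]((T ⋈[b=c] R)))) → 3

== RESULT ==
g
6
8
8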